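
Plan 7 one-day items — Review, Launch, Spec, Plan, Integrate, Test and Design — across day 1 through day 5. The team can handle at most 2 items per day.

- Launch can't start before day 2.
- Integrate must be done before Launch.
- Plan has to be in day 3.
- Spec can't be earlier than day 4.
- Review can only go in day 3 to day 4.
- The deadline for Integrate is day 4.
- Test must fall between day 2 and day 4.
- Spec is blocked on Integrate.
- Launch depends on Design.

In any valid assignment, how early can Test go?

Test is available from day 2; Test's own window allows nothing later than day 4.
Test at day 2 is achievable: Spec=day 4; Integrate=day 1; Design=day 1; Launch=day 2; Review=day 3; Test=day 2; Plan=day 3.

day 2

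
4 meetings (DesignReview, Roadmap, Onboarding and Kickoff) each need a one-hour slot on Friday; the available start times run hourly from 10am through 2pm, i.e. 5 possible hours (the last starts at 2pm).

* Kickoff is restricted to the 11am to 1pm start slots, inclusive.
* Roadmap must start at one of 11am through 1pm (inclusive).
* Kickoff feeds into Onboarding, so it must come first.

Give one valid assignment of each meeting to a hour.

Kickoff=11am, DesignReview=10am, Onboarding=12pm, Roadmap=11am

Checking: Kickoff(11am) before Onboarding(12pm); Roadmap=11am in [11am,1pm]; Kickoff=11am in [11am,1pm].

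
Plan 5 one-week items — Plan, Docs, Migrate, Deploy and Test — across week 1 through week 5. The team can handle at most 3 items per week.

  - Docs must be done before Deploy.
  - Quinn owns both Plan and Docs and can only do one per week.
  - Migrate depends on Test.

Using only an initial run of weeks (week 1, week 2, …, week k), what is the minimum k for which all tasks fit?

The precedence chain requires at least 2 distinct weeks.
With at most 3 per week and 5 tasks, at least 2 weeks are needed.
2 works (last occupied week: week 2): for example Deploy -> week 2, Test -> week 1, Plan -> week 2, Docs -> week 1, Migrate -> week 2.

2 weeks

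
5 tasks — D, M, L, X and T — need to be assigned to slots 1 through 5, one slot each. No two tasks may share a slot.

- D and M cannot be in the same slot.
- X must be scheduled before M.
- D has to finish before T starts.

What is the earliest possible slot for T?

Precedence pushes T to at least 2.
T at 2 is achievable: D=1, T=2, X=3, L=5, M=4.

2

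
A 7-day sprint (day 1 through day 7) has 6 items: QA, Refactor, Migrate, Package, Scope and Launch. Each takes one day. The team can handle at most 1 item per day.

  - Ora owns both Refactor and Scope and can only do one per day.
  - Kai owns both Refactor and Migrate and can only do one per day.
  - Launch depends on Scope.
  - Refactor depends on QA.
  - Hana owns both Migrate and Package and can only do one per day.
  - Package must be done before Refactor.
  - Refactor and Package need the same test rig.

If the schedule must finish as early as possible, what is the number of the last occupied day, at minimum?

The precedence chain requires at least 2 distinct days.
With at most 1 per day and 6 work items, at least 6 days are needed.
6 works (last occupied day: day 6): for example Migrate -> day 6, Refactor -> day 3, Scope -> day 4, Launch -> day 5, QA -> day 1, Package -> day 2.

6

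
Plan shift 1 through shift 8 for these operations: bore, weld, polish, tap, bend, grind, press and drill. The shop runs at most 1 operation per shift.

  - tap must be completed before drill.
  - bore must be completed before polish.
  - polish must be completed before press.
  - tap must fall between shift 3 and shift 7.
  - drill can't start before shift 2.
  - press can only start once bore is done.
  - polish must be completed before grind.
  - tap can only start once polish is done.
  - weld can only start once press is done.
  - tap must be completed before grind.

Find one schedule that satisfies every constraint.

bore in shift 1, press in shift 5, weld in shift 7, tap in shift 3, polish in shift 2, bend in shift 8, grind in shift 6, drill in shift 4

Checking: polish(shift 2) before press(shift 5); bore(shift 1) before polish(shift 2); polish(shift 2) before grind(shift 6); press(shift 5) before weld(shift 7); polish(shift 2) before tap(shift 3); tap(shift 3) before drill(shift 4); bore(shift 1) before press(shift 5); tap(shift 3) before grind(shift 6); drill=shift 4 in [shift 2,shift 8]; tap=shift 3 in [shift 3,shift 7]; max 1 per shift (cap 1).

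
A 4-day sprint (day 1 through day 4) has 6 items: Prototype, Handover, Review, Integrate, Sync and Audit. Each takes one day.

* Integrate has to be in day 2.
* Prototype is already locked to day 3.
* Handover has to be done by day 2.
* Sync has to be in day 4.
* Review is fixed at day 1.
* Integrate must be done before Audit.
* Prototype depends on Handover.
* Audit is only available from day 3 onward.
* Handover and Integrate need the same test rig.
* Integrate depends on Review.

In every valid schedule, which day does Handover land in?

Handover's window is day 1–day 2.
Integrate is fixed at day 2, and Handover can't share a day with Integrate.
So Handover must be day 1.

day 1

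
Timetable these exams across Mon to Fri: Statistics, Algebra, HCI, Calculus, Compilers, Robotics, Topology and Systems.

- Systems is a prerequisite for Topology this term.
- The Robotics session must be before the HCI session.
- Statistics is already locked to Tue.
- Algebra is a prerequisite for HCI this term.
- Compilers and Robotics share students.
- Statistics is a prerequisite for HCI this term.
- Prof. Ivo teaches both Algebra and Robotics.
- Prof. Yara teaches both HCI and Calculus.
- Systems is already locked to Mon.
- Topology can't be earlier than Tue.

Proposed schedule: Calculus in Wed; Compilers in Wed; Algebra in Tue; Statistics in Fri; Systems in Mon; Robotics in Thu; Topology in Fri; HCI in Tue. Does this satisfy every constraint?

Invalid. Statistics is a prerequisite for HCI this term.

Systems is already locked to Mon — holds.
Compilers and Robotics share students — holds.
Statistics is a prerequisite for HCI this term — violated.
Topology can't be earlier than Tue — holds.
The Robotics session must be before the HCI session — violated.
Systems is a prerequisite for Topology this term — holds.
Prof. Yara teaches both HCI and Calculus — holds.
Prof. Ivo teaches both Algebra and Robotics — holds.
Algebra is a prerequisite for HCI this term — violated.
Statistics is already locked to Tue — violated.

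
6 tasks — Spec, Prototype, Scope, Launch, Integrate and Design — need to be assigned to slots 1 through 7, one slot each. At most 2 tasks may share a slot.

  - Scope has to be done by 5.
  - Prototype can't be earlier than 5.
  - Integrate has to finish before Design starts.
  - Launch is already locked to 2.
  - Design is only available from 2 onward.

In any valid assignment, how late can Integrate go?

Downstream work caps Integrate at 6.
Integrate at 6 is achievable: Launch -> 2, Prototype -> 5, Spec -> 1, Design -> 7, Integrate -> 6, Scope -> 1.

6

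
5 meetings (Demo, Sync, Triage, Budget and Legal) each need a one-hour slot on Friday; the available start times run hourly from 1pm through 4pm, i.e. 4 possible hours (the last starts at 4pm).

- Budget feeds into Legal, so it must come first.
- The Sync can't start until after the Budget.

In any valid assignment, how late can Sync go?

4pm

Precedence pushes Sync to at least 2pm.
Sync at 4pm is achievable: Triage -> 1pm, Demo -> 1pm, Budget -> 1pm, Sync -> 4pm, Legal -> 2pm.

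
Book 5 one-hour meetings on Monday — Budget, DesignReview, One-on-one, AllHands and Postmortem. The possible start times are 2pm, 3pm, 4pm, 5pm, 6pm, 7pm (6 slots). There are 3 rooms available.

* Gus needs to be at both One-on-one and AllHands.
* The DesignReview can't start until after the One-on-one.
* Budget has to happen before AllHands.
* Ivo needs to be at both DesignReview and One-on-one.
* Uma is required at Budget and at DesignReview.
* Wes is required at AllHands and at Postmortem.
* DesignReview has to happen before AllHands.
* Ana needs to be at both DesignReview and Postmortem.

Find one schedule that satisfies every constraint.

Postmortem in 2pm; Budget in 2pm; One-on-one in 2pm; DesignReview in 3pm; AllHands in 4pm

Checking: DesignReview(3pm) before AllHands(4pm); Budget(2pm) before AllHands(4pm); One-on-one(2pm) before DesignReview(3pm); DesignReview(3pm) != One-on-one(2pm); AllHands(4pm) != Postmortem(2pm); DesignReview(3pm) != Postmortem(2pm); Budget(2pm) != DesignReview(3pm); One-on-one(2pm) != AllHands(4pm); max 3 per slot (cap 3).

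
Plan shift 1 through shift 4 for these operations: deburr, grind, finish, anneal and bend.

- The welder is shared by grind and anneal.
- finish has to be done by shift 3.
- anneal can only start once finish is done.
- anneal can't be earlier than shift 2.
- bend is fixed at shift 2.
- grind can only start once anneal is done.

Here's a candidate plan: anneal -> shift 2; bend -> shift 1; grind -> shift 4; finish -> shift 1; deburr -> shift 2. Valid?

The welder is shared by grind and anneal — holds.
bend is fixed at shift 2 — violated.
anneal can only start once finish is done — holds.
anneal can't be earlier than shift 2 — holds.
finish has to be done by shift 3 — holds.
grind can only start once anneal is done — holds.

No — it violates: bend is fixed at shift 2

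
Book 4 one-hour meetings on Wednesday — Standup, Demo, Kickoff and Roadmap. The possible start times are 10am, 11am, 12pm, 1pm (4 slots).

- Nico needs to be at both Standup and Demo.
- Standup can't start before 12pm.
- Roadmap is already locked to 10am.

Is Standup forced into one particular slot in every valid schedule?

No

Standup can be 12pm (e.g. Roadmap in 10am; Standup in 12pm; Demo in 10am; Kickoff in 10am) or 1pm (e.g. Roadmap=10am, Kickoff=10am, Demo=10am, Standup=1pm).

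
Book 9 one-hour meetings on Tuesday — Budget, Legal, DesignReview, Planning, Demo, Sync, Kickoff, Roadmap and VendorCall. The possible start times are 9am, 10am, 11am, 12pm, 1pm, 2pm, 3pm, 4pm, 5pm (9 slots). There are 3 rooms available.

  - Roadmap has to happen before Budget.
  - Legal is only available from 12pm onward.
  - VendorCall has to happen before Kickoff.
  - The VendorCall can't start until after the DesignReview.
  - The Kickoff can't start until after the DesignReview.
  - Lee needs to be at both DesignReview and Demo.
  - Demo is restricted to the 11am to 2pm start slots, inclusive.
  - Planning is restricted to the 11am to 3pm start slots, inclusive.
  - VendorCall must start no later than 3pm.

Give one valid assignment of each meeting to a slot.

DesignReview=9am; Roadmap=9am; Demo=11am; Sync=9am; Legal=12pm; Budget=10am; VendorCall=10am; Planning=11am; Kickoff=11am

Checking: DesignReview(9am) before Kickoff(11am); VendorCall(10am) before Kickoff(11am); Roadmap(9am) before Budget(10am); DesignReview(9am) before VendorCall(10am); DesignReview(9am) != Demo(11am); VendorCall=10am in [9am,3pm]; Planning=11am in [11am,3pm]; Demo=11am in [11am,2pm]; Legal=12pm in [12pm,5pm]; max 3 per slot (cap 3).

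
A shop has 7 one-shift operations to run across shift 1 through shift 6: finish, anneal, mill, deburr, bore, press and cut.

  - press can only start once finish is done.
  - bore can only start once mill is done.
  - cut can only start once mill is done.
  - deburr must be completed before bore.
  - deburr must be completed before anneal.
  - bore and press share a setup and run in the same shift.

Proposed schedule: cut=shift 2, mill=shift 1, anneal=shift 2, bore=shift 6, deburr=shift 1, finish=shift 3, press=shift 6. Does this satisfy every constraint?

bore and press share a setup and run in the same shift — holds.
deburr must be completed before bore — holds.
cut can only start once mill is done — holds.
press can only start once finish is done — holds.
bore can only start once mill is done — holds.
deburr must be completed before anneal — holds.

Yes, all constraints hold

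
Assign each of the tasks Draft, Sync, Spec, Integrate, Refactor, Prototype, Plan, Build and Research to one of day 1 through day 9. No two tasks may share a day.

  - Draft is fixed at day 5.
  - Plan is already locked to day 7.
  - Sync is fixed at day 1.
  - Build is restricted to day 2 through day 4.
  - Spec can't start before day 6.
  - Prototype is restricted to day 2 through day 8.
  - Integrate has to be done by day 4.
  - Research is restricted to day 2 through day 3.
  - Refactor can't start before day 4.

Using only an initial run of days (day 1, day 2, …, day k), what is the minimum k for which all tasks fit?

9 days

With at most 1 per day and 9 tasks, at least 9 days are needed.
Plan can't be placed before day 7, so the schedule must run through at least day 7.
9 works (last occupied day: day 9): for example Plan -> day 7; Sync -> day 1; Refactor -> day 9; Integrate -> day 4; Research -> day 2; Build -> day 3; Draft -> day 5; Prototype -> day 8; Spec -> day 6.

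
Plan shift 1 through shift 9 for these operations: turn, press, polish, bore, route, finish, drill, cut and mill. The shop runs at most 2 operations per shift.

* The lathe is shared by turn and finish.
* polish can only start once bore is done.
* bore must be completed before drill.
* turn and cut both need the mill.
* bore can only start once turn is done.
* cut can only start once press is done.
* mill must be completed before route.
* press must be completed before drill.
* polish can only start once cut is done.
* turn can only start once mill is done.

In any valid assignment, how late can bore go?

Precedence pushes bore to at least shift 3; downstream work caps bore at shift 8.
bore at shift 8 is achievable: route in shift 2; turn in shift 2; press in shift 1; mill in shift 1; polish in shift 9; drill in shift 9; bore in shift 8; cut in shift 3; finish in shift 3.

shift 8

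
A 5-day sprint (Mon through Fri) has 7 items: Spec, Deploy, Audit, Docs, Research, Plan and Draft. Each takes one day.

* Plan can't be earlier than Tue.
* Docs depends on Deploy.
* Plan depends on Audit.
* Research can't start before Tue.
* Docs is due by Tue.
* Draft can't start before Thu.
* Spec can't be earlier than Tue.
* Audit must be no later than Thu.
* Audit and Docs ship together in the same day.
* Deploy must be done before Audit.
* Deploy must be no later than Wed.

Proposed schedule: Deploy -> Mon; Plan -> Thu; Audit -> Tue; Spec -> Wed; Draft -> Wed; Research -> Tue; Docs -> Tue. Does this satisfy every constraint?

Docs depends on Deploy — holds.
Draft can't start before Thu — violated.
Deploy must be no later than Wed — holds.
Audit and Docs ship together in the same day — holds.
Research can't start before Tue — holds.
Spec can't be earlier than Tue — holds.
Plan depends on Audit — holds.
Audit must be no later than Thu — holds.
Deploy must be done before Audit — holds.
Plan can't be earlier than Tue — holds.
Docs is due by Tue — holds.

Invalid. Draft can't start before Thu.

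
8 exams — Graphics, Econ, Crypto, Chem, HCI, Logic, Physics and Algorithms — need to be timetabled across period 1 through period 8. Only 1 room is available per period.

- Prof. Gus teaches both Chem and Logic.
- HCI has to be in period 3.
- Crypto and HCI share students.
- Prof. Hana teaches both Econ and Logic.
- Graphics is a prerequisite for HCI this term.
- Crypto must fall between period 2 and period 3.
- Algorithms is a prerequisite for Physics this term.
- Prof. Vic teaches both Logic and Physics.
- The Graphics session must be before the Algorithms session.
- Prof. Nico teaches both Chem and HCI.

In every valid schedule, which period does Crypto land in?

Crypto's window is period 2–period 3.
HCI is fixed at period 3, and Crypto can't share a period with HCI.
So Crypto must be period 2.

period 2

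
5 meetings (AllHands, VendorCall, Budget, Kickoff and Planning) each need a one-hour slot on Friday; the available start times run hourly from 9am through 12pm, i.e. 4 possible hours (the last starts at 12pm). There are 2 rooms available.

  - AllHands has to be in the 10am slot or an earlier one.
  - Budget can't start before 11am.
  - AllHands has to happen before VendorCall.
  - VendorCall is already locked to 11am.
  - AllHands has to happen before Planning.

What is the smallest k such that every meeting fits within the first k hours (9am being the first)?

The precedence chain requires at least 2 distinct hours.
With at most 2 per hour and 5 meetings, at least 3 hours are needed.
VendorCall can't be placed before 11am — that is hour 3 counting from 9am — so the schedule must run through at least 3 hours.
3 works (last occupied hour: 11am): for example Planning -> 10am, VendorCall -> 11am, AllHands -> 9am, Kickoff -> 9am, Budget -> 11am.

3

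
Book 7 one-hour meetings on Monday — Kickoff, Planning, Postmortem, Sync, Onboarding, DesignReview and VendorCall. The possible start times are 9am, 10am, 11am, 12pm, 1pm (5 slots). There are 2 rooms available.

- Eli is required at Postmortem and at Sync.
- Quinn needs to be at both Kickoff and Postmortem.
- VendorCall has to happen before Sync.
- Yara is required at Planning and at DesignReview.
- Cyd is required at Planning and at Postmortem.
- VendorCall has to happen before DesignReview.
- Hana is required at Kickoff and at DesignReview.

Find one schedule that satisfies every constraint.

VendorCall -> 9am; Postmortem -> 12pm; Sync -> 10am; Onboarding -> 11am; DesignReview -> 10am; Planning -> 11am; Kickoff -> 9am

Checking: VendorCall(9am) before DesignReview(10am); VendorCall(9am) before Sync(10am); Kickoff(9am) != DesignReview(10am); Kickoff(9am) != Postmortem(12pm); Postmortem(12pm) != Sync(10am); Planning(11am) != DesignReview(10am); Planning(11am) != Postmortem(12pm); max 2 per slot (cap 2).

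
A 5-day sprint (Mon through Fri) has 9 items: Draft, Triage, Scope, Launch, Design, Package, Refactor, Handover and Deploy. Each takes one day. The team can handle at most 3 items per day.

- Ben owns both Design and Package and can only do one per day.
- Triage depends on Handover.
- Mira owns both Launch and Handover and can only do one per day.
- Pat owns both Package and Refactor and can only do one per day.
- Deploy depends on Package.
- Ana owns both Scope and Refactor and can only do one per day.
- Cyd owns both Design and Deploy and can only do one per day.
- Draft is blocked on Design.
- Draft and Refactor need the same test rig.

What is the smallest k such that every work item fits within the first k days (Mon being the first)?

The precedence chain requires at least 2 distinct days.
With at most 3 per day and 9 work items, at least 3 days are needed.
3 works (last occupied day: Wed): for example Package=Tue, Scope=Mon, Launch=Wed, Triage=Tue, Refactor=Wed, Draft=Tue, Handover=Mon, Deploy=Wed, Design=Mon.

3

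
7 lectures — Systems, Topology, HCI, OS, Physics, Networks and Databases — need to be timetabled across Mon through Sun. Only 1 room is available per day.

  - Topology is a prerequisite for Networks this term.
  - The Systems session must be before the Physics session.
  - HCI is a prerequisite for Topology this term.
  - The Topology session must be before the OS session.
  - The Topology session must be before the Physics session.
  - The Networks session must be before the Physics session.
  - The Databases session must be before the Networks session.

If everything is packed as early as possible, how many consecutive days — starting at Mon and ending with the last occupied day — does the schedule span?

The precedence chain requires at least 4 distinct days.
With at most 1 per day and 7 lectures, at least 7 days are needed.
7 works (last occupied day: Sun): for example Physics in Sat, Databases in Wed, Systems in Fri, HCI in Mon, Networks in Thu, OS in Sun, Topology in Tue.

7 days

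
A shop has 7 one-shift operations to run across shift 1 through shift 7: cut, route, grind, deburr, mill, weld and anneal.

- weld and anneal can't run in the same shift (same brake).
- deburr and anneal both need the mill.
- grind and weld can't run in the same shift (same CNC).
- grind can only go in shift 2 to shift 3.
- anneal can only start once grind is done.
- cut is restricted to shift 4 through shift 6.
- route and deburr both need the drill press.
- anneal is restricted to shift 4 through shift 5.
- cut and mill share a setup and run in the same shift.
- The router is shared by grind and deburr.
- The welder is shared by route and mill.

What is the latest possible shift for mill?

Mill must be in the same shift as cut, which can't be before shift 4, so mill is at least shift 4; mill must be in the same shift as cut, which can't be after shift 6, so mill is at most shift 6.
mill at shift 6 is achievable: route in shift 1; deburr in shift 3; weld in shift 1; cut in shift 6; anneal in shift 4; mill in shift 6; grind in shift 2.

shift 6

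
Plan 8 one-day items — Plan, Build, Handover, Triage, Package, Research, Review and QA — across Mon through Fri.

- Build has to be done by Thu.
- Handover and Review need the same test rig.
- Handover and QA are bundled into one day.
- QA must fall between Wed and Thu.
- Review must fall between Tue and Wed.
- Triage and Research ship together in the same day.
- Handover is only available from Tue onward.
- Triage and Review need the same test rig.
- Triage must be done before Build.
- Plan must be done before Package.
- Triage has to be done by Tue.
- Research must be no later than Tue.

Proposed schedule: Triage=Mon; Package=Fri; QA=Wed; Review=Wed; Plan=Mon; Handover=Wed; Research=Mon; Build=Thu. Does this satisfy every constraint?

Plan must be done before Package — holds.
Triage must be done before Build — holds.
Triage has to be done by Tue — holds.
Triage and Review need the same test rig — holds.
Research must be no later than Tue — holds.
QA must fall between Wed and Thu — holds.
Build has to be done by Thu — holds.
Handover and Review need the same test rig — violated.
Triage and Research ship together in the same day — holds.
Review must fall between Tue and Wed — holds.
Handover and QA are bundled into one day — holds.
Handover is only available from Tue onward — holds.

No — it violates: Handover and Review need the same test rig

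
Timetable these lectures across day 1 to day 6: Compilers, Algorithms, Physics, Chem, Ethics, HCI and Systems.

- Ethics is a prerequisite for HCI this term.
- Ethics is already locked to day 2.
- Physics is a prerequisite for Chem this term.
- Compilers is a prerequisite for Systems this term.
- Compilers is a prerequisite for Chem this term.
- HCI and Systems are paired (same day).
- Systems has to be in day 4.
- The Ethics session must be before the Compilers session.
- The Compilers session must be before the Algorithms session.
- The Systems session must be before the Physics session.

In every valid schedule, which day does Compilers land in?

day 3

Ethics is fixed at day 2 and must come before Compilers, so Compilers is at least day 3.
Systems is fixed at day 4 and must come after Compilers, so Compilers is at most day 3.
So Compilers must be day 3.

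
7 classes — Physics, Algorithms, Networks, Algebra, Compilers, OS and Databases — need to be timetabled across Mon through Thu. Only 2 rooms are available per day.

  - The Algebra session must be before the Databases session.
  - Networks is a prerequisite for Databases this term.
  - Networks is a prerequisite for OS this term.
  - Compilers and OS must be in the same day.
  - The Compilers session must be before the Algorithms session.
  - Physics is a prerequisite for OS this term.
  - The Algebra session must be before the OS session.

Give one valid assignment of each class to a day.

Algorithms=Thu, OS=Wed, Algebra=Mon, Compilers=Wed, Physics=Tue, Networks=Mon, Databases=Tue

Checking: Physics(Tue) before OS(Wed); Algebra(Mon) before OS(Wed); Networks(Mon) before Databases(Tue); Algebra(Mon) before Databases(Tue); Compilers(Wed) before Algorithms(Thu); Networks(Mon) before OS(Wed); Compilers = OS = Wed; max 2 per day (cap 2).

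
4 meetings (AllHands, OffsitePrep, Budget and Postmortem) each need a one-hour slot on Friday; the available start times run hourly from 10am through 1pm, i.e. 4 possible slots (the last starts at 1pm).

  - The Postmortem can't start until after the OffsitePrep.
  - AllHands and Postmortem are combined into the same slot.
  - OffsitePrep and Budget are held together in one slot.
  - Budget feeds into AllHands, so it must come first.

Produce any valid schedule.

AllHands=11am; Budget=10am; Postmortem=11am; OffsitePrep=10am

Checking: OffsitePrep(10am) before Postmortem(11am); Budget(10am) before AllHands(11am); AllHands = Postmortem = 11am; OffsitePrep = Budget = 10am.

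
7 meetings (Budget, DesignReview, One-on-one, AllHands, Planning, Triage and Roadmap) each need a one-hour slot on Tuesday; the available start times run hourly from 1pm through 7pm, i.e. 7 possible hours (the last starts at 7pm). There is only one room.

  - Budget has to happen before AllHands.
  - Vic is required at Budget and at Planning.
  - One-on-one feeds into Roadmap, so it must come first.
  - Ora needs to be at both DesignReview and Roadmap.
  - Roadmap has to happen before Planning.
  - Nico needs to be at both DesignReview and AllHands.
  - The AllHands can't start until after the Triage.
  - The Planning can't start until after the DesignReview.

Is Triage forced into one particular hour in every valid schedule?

Triage can be 1pm (e.g. Budget -> 2pm, One-on-one -> 4pm, AllHands -> 3pm, Triage -> 1pm, Roadmap -> 5pm, Planning -> 7pm, DesignReview -> 6pm) or 2pm (e.g. AllHands -> 3pm, Triage -> 2pm, Planning -> 7pm, DesignReview -> 6pm, Budget -> 1pm, One-on-one -> 4pm, Roadmap -> 5pm).

No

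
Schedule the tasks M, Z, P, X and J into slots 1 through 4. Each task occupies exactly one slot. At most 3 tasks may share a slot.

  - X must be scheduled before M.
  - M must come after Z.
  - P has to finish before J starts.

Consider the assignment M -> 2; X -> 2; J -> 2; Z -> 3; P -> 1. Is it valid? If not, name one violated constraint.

M must come after Z — violated.
P has to finish before J starts — holds.
X must be scheduled before M — violated.
At most 3 tasks may share a slot — holds.

Invalid. M must come after Z.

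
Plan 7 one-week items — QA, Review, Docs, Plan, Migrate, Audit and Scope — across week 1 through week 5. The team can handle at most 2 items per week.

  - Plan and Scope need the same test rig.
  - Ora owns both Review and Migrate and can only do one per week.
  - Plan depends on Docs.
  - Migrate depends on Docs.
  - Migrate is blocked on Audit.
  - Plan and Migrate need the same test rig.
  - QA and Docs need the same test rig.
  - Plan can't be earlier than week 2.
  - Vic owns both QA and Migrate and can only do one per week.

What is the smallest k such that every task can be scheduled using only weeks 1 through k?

4

The precedence chain requires at least 2 distinct weeks.
With at most 2 per week and 7 tasks, at least 4 weeks are needed.
4 works (last occupied week: week 4): for example Audit -> week 1; QA -> week 2; Review -> week 4; Plan -> week 2; Scope -> week 3; Migrate -> week 3; Docs -> week 1.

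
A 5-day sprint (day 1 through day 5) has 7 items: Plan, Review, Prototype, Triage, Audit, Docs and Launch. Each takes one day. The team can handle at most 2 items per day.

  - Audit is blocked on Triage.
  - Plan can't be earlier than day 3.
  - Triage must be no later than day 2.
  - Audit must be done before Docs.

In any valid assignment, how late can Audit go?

day 4

Precedence pushes Audit to at least day 2; downstream work caps Audit at day 4.
Audit at day 4 is achievable: Docs in day 5, Review in day 1, Launch in day 2, Triage in day 1, Prototype in day 2, Plan in day 3, Audit in day 4.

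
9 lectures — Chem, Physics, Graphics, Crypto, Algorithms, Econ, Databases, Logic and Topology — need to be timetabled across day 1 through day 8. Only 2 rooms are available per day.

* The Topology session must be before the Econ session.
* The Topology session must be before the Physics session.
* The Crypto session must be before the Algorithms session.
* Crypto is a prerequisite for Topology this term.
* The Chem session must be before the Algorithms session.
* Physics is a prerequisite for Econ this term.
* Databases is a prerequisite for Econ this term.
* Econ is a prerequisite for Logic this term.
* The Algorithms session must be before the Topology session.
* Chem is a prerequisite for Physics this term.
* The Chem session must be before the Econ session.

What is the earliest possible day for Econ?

Precedence pushes Econ to at least day 5; downstream work caps Econ at day 7.
Econ at day 5 is achievable: Databases=day 2, Econ=day 5, Logic=day 6, Crypto=day 1, Physics=day 4, Algorithms=day 2, Graphics=day 3, Chem=day 1, Topology=day 3.

day 5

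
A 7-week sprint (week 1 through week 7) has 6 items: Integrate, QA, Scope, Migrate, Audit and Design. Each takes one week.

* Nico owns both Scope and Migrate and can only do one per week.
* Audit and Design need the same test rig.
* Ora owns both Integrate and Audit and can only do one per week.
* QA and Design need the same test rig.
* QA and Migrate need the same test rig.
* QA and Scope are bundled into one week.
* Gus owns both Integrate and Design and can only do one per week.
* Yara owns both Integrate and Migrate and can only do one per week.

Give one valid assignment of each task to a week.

QA in week 1, Integrate in week 1, Migrate in week 2, Design in week 3, Audit in week 2, Scope in week 1

Checking: Integrate(week 1) != Migrate(week 2); Scope(week 1) != Migrate(week 2); QA(week 1) != Migrate(week 2); Integrate(week 1) != Design(week 3); Integrate(week 1) != Audit(week 2); QA(week 1) != Design(week 3); Audit(week 2) != Design(week 3); QA = Scope = week 1.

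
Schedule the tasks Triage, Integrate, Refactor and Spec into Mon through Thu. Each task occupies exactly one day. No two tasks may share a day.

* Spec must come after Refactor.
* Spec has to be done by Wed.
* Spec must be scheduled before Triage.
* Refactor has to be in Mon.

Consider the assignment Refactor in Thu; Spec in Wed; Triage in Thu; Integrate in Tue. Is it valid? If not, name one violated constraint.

Invalid. Refactor has to be in Mon.

No two tasks may share a day — violated.
Spec has to be done by Wed — holds.
Refactor has to be in Mon — violated.
Spec must be scheduled before Triage — holds.
Spec must come after Refactor — violated.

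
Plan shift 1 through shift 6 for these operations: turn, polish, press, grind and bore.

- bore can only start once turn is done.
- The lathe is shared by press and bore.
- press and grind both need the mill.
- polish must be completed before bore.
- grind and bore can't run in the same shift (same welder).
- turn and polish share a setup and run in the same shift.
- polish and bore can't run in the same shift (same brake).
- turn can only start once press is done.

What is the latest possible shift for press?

Downstream work caps press at shift 4.
press at shift 4 is achievable: bore in shift 6, press in shift 4, grind in shift 1, polish in shift 5, turn in shift 5.

shift 4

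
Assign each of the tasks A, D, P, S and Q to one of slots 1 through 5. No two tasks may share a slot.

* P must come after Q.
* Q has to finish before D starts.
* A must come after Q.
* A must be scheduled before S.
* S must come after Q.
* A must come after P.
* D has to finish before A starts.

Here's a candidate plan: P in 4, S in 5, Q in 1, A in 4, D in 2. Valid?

D has to finish before A starts — holds.
No two tasks may share a slot — violated.
Q has to finish before D starts — holds.
S must come after Q — holds.
A must come after P — violated.
A must come after Q — holds.
A must be scheduled before S — holds.
P must come after Q — holds.

No. No two tasks may share a slot is not satisfied.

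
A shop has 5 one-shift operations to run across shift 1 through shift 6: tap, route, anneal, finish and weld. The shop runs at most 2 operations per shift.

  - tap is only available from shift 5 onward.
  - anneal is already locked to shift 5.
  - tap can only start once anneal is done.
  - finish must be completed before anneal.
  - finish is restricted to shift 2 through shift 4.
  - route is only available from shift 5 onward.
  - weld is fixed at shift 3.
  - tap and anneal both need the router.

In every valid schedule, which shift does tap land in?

tap's window is shift 5–shift 6.
anneal is fixed at shift 5, and tap can't share a shift with anneal.
So tap must be shift 6.

shift 6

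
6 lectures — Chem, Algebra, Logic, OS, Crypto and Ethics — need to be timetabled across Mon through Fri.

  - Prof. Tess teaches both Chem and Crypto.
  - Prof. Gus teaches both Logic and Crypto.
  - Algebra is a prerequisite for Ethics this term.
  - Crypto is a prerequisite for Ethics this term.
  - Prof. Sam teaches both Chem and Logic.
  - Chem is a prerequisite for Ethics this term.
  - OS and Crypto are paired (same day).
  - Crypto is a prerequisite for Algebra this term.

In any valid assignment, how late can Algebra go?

Thu

Precedence pushes Algebra to at least Tue; downstream work caps Algebra at Thu.
Algebra at Thu is achievable: Logic -> Wed; Ethics -> Fri; Algebra -> Thu; Crypto -> Mon; OS -> Mon; Chem -> Tue.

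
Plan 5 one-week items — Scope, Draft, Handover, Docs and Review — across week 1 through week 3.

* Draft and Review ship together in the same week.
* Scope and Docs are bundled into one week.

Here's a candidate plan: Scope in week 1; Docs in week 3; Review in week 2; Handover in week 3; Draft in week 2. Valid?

No. Scope and Docs are bundled into one week is not satisfied.

Scope and Docs are bundled into one week — violated.
Draft and Review ship together in the same week — holds.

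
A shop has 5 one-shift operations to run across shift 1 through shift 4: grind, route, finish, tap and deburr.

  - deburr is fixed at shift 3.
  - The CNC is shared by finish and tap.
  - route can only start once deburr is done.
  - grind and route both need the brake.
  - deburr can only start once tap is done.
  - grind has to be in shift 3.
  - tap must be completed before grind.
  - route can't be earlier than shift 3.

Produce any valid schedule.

finish -> shift 2, tap -> shift 1, deburr -> shift 3, grind -> shift 3, route -> shift 4

Checking: tap(shift 1) before deburr(shift 3); deburr(shift 3) before route(shift 4); tap(shift 1) before grind(shift 3); grind(shift 3) != route(shift 4); finish(shift 2) != tap(shift 1); deburr=shift 3 in [shift 3,shift 3]; grind=shift 3 in [shift 3,shift 3]; route=shift 4 in [shift 3,shift 4].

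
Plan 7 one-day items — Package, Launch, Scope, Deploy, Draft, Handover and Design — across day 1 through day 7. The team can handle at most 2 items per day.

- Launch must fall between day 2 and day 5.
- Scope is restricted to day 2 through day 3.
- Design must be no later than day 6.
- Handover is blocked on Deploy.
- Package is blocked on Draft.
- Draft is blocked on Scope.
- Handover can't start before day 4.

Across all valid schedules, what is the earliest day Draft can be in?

day 3

Precedence pushes Draft to at least day 3; downstream work caps Draft at day 6.
Draft at day 3 is achievable: Handover in day 4; Draft in day 3; Design in day 1; Package in day 4; Scope in day 2; Deploy in day 1; Launch in day 2.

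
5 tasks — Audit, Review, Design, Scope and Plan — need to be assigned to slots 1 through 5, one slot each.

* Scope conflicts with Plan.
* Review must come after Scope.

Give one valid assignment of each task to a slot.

Scope=1, Plan=2, Design=1, Audit=1, Review=2

Checking: Scope(1) before Review(2); Scope(1) != Plan(2).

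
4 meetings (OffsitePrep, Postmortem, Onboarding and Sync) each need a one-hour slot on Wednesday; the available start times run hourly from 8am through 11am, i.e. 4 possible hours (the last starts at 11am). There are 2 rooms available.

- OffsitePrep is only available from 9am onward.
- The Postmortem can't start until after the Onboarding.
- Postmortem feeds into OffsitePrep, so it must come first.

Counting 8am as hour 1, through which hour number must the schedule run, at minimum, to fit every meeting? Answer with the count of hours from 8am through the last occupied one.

3

The precedence chain requires at least 3 distinct hours.
With at most 2 per hour and 4 meetings, at least 2 hours are needed.
3 works (last occupied hour: 10am): for example OffsitePrep in 10am; Onboarding in 8am; Postmortem in 9am; Sync in 8am.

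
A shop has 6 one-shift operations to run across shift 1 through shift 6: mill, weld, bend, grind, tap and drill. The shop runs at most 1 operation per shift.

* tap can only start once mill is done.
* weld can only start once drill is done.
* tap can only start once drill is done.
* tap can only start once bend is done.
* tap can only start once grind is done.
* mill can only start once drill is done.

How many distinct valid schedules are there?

Splitting on mill: it can be shift 2 (8), shift 3 (14), shift 4 (18), shift 5 (12). Listing each branch's schedules as (weld, bend, grind, tap, drill) by shift number:
mill=shift 2: (3,4,5,6,1) (3,5,4,6,1) (4,3,5,6,1) (4,5,3,6,1) (5,3,4,6,1) (5,4,3,6,1) (6,3,4,5,1) (6,4,3,5,1) — 8.
mill=shift 3: (2,4,5,6,1) (2,5,4,6,1) (4,1,5,6,2) (4,2,5,6,1) (4,5,1,6,2) (4,5,2,6,1) (5,1,4,6,2) (5,2,4,6,1) (5,4,1,6,2) (5,4,2,6,1) (6,1,4,5,2) (6,2,4,5,1) (6,4,1,5,2) (6,4,2,5,1) — 14.
mill=shift 4: (2,3,5,6,1) (2,5,3,6,1) (3,1,5,6,2) (3,2,5,6,1) (3,5,1,6,2) (3,5,2,6,1) (5,1,2,6,3) (5,1,3,6,2) (5,2,1,6,3) (5,2,3,6,1) (5,3,1,6,2) (5,3,2,6,1) (6,1,2,5,3) (6,1,3,5,2) (6,2,1,5,3) (6,2,3,5,1) (6,3,1,5,2) (6,3,2,5,1) — 18.
mill=shift 5: (2,3,4,6,1) (2,4,3,6,1) (3,1,4,6,2) (3,2,4,6,1) (3,4,1,6,2) (3,4,2,6,1) (4,1,2,6,3) (4,1,3,6,2) (4,2,1,6,3) (4,2,3,6,1) (4,3,1,6,2) (4,3,2,6,1) — 12.
Summing: 8 + 14 + 18 + 12 = 52.

52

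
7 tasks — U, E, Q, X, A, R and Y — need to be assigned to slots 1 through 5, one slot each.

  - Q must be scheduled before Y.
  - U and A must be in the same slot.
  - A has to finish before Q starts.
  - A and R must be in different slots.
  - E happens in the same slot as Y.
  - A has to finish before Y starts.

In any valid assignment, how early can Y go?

3

Precedence pushes Y to at least 3.
Y at 3 is achievable: Y=3, A=1, Q=2, X=1, U=1, R=2, E=3.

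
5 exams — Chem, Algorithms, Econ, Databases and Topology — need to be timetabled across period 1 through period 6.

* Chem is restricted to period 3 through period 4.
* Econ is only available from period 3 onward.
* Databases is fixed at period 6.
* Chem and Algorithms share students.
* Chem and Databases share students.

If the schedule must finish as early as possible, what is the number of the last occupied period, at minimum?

6

Databases can't be placed before period 6, so the schedule must run through at least period 6.
6 works (last occupied period: period 6): for example Databases in period 6, Econ in period 3, Algorithms in period 1, Chem in period 3, Topology in period 1.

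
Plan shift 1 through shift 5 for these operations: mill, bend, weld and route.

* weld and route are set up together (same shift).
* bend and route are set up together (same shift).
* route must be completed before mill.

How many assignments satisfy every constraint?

10

Splitting on mill: it can be shift 2 (1), shift 3 (2), shift 4 (3), shift 5 (4). Listing each branch's schedules as (bend, weld, route) by shift number:
mill=shift 2: (1,1,1) — 1.
mill=shift 3: (1,1,1) (2,2,2) — 2.
mill=shift 4: (1,1,1) (2,2,2) (3,3,3) — 3.
mill=shift 5: (1,1,1) (2,2,2) (3,3,3) (4,4,4) — 4.
Summing: 1 + 2 + 3 + 4 = 10.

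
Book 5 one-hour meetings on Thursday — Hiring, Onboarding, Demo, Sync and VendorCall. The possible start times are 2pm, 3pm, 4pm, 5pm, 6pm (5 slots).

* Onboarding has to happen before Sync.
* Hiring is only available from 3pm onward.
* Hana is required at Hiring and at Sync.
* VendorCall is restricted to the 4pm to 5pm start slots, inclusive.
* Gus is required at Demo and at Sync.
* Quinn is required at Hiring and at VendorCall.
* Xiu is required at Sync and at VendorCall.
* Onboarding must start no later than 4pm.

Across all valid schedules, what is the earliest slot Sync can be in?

Precedence pushes Sync to at least 3pm.
Sync at 3pm is achievable: Demo in 2pm, Onboarding in 2pm, VendorCall in 4pm, Hiring in 5pm, Sync in 3pm.

3pm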